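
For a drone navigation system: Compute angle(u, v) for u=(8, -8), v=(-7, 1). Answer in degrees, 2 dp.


u.v = -64, |u| = sqrt(128) = 11.3137, |v| = sqrt(50) = 7.0711
cos(theta) = u.v/(|u||v|) = -64/sqrt(6400) = -0.8
theta = acos(-0.8) = 143.13 degrees

143.13 degrees


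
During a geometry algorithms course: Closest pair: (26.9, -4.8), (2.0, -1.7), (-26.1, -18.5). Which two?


d(P0,P1) = 25.0922, d(P0,P2) = 54.742, d(P1,P2) = 32.7391
Closest: P0 and P1

Closest pair: (26.9, -4.8) and (2.0, -1.7), distance = 25.0922


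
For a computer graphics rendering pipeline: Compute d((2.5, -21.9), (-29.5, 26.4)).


dx=-32, dy=48.3
d^2 = (-32)^2 + 48.3^2 = 3356.89
d = sqrt(3356.89) = 57.9387

57.9387


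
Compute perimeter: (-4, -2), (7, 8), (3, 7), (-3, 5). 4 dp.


Sides: (-4, -2)->(7, 8): sqrt(221) = 14.866069, (7, 8)->(3, 7): sqrt(17) = 4.123106, (3, 7)->(-3, 5): sqrt(40) = 6.324555, (-3, 5)->(-4, -2): sqrt(50) = 7.071068
Sum = 32.384798
Perimeter = 32.3848

32.3848


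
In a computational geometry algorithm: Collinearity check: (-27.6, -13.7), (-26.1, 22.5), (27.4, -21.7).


Cross product: ((-26.1)-(-27.6))*((-21.7)-(-13.7)) - (22.5-(-13.7))*(27.4-(-27.6))
= -2003

No, not collinear


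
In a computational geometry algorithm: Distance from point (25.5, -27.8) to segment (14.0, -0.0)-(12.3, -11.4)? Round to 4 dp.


Project P onto AB: t = 1 (clamped to [0,1])
Closest point on segment: (12.3, -11.4)
Distance: 21.0523

21.0523


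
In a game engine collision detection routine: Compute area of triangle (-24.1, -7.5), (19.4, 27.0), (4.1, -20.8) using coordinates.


Area = |x_A(y_B-y_C) + x_B(y_C-y_A) + x_C(y_A-y_B)|/2
= |(-1151.98) + (-258.02) + (-141.45)|/2
= 1551.45/2 = 775.725

775.725


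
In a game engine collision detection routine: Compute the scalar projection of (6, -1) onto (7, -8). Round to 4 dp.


u.v = 50, |v| = sqrt(113) = 10.6301
Scalar projection = u.v / |v| = 50 / sqrt(113) = 4.7036

4.7036


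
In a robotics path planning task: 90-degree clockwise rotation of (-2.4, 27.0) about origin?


90° CW: (x,y) -> (y, -x)
(-2.4,27) -> (27, 2.4)

(27, 2.4)


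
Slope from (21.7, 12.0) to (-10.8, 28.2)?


slope = (y2-y1)/(x2-x1) = (28.2-12)/((-10.8)-21.7) = 16.2/(-32.5) = -0.4985

-0.4985


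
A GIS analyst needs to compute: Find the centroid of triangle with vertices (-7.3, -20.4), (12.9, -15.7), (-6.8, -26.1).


Centroid = ((x_A+x_B+x_C)/3, (y_A+y_B+y_C)/3)
= (((-7.3)+12.9+(-6.8))/3, ((-20.4)+(-15.7)+(-26.1))/3)
= (-0.4, -20.7333)

(-0.4, -20.7333)


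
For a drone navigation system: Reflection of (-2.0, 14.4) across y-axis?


Reflection over y-axis: (x,y) -> (-x,y)
(-2, 14.4) -> (2, 14.4)

(2, 14.4)


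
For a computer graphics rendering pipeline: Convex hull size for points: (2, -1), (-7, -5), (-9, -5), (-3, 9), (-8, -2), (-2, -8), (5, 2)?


Convex hull vertices (CCW): (-9, -5), (-2, -8), (5, 2), (-3, 9), (-8, -2)
Count = 5

5


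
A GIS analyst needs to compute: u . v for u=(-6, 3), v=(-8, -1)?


u . v = u_x*v_x + u_y*v_y = (-6)*(-8) + 3*(-1)
= 48 + (-3) = 45

45


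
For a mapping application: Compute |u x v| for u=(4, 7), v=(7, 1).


|u x v| = |4*1 - 7*7|
= |4 - 49| = 45

45


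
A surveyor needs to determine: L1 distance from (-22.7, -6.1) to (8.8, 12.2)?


|(-22.7)-8.8| + |(-6.1)-12.2| = 31.5 + 18.3 = 49.8

49.8


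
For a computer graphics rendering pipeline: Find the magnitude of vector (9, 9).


|u| = sqrt(9^2 + 9^2) = sqrt(162) = 12.7279

12.7279


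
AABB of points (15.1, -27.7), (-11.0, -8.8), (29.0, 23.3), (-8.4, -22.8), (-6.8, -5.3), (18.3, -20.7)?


x range: [-11, 29]
y range: [-27.7, 23.3]
Bounding box: (-11,-27.7) to (29,23.3)

(-11,-27.7) to (29,23.3)


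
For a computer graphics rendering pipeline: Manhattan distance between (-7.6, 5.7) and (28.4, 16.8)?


|(-7.6)-28.4| + |5.7-16.8| = 36 + 11.1 = 47.1

47.1


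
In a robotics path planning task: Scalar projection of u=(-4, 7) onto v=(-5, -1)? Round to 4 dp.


u.v = 13, |v| = sqrt(26) = 5.099
Scalar projection = u.v / |v| = 13 / sqrt(26) = 2.5495

2.5495


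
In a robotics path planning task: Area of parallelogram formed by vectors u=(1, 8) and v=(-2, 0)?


|u x v| = |1*0 - 8*(-2)|
= |0 - (-16)| = 16

16


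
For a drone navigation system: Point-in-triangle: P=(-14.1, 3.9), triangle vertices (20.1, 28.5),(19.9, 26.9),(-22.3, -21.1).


Cross products: AB x AP = -49.8, BC x BP = -661.4, CA x CP = 653.28
All same sign? no

No, outside


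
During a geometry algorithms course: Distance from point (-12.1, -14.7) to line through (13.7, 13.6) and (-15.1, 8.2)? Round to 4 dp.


|cross product| = 675.72
|line direction| = sqrt(858.6) = 29.3019
Distance = 675.72/sqrt(858.6) = 23.0606

23.0606


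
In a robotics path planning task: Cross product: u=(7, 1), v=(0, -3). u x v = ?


u x v = u_x*v_y - u_y*v_x = 7*(-3) - 1*0
= (-21) - 0 = -21

-21


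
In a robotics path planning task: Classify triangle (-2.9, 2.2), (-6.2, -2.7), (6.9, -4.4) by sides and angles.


Side lengths squared: AB^2=34.9, BC^2=174.5, CA^2=139.6
Sorted: [34.9, 139.6, 174.5]
By sides: Scalene, By angles: Right

Scalene, Right


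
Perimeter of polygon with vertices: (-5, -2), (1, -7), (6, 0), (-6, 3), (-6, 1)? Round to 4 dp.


Sides: (-5, -2)->(1, -7): sqrt(61) = 7.81025, (1, -7)->(6, 0): sqrt(74) = 8.602325, (6, 0)->(-6, 3): sqrt(153) = 12.369317, (-6, 3)->(-6, 1): sqrt(4) = 2, (-6, 1)->(-5, -2): sqrt(10) = 3.162278
Sum = 33.94417
Perimeter = 33.9442

33.9442


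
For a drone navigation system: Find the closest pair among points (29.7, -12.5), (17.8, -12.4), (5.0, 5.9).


d(P0,P1) = 11.9004, d(P0,P2) = 30.8002, d(P1,P2) = 22.3323
Closest: P0 and P1

Closest pair: (29.7, -12.5) and (17.8, -12.4), distance = 11.9004


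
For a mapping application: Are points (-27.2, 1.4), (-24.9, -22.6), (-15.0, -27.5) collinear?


Cross product: ((-24.9)-(-27.2))*((-27.5)-1.4) - ((-22.6)-1.4)*((-15)-(-27.2))
= 226.33

No, not collinear


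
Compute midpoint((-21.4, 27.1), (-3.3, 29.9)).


M = (((-21.4)+(-3.3))/2, (27.1+29.9)/2)
= (-12.35, 28.5)

(-12.35, 28.5)


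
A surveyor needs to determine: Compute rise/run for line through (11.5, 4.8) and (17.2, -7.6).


slope = (y2-y1)/(x2-x1) = ((-7.6)-4.8)/(17.2-11.5) = (-12.4)/5.7 = -2.1754

-2.1754


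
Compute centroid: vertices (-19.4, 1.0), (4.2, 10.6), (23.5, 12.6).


Centroid = ((x_A+x_B+x_C)/3, (y_A+y_B+y_C)/3)
= (((-19.4)+4.2+23.5)/3, (1+10.6+12.6)/3)
= (2.7667, 8.0667)

(2.7667, 8.0667)


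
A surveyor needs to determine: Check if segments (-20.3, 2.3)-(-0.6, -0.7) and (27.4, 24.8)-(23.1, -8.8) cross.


Cross products: d1=-1505.97, d2=-831.15, d3=586.35, d4=-88.47
d1*d2 < 0 and d3*d4 < 0? no

No, they don't intersect


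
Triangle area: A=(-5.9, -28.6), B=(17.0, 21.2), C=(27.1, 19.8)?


Area = |x_A(y_B-y_C) + x_B(y_C-y_A) + x_C(y_A-y_B)|/2
= |(-8.26) + 822.8 + (-1349.58)|/2
= 535.04/2 = 267.52

267.52


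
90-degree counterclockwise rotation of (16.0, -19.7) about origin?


90° CCW: (x,y) -> (-y, x)
(16,-19.7) -> (19.7, 16)

(19.7, 16)


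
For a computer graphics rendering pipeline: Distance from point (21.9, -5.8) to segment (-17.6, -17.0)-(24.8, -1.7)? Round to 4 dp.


Project P onto AB: t = 0.9086 (clamped to [0,1])
Closest point on segment: (20.9251, -3.0983)
Distance: 2.8723

2.8723


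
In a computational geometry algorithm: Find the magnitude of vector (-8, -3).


|u| = sqrt((-8)^2 + (-3)^2) = sqrt(73) = 8.544

8.544


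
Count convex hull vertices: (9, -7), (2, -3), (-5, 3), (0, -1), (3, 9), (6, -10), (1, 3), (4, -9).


Convex hull vertices (CCW): (-5, 3), (4, -9), (6, -10), (9, -7), (3, 9)
Count = 5

5


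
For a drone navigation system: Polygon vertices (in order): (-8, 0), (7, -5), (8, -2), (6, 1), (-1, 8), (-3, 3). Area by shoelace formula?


Shoelace sum: ((-8)*(-5) - 7*0) + (7*(-2) - 8*(-5)) + (8*1 - 6*(-2)) + (6*8 - (-1)*1) + ((-1)*3 - (-3)*8) + ((-3)*0 - (-8)*3)
= 180
Area = |180|/2 = 90

90


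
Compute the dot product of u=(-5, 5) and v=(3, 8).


u . v = u_x*v_x + u_y*v_y = (-5)*3 + 5*8
= (-15) + 40 = 25

25


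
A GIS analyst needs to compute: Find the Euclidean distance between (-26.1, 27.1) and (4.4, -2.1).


dx=30.5, dy=-29.2
d^2 = 30.5^2 + (-29.2)^2 = 1782.89
d = sqrt(1782.89) = 42.2243

42.2243


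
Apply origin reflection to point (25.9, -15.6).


Reflection over origin: (x,y) -> (-x,-y)
(25.9, -15.6) -> (-25.9, 15.6)

(-25.9, 15.6)


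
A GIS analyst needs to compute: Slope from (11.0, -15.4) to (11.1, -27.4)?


slope = (y2-y1)/(x2-x1) = ((-27.4)-(-15.4))/(11.1-11) = (-12)/0.1 = -120

-120


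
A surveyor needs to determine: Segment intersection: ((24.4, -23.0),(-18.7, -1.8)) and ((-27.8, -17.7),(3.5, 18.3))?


Cross products: d1=-2045.09, d2=170.07, d3=878.21, d4=-1336.95
d1*d2 < 0 and d3*d4 < 0? yes

Yes, they intersect


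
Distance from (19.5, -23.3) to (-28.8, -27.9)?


dx=-48.3, dy=-4.6
d^2 = (-48.3)^2 + (-4.6)^2 = 2354.05
d = sqrt(2354.05) = 48.5186

48.5186


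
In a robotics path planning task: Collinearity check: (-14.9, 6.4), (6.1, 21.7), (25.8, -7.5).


Cross product: (6.1-(-14.9))*((-7.5)-6.4) - (21.7-6.4)*(25.8-(-14.9))
= -914.61

No, not collinear


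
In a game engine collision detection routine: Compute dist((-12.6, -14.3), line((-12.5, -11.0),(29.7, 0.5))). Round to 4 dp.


|cross product| = 138.11
|line direction| = sqrt(1913.09) = 43.7389
Distance = 138.11/sqrt(1913.09) = 3.1576

3.1576


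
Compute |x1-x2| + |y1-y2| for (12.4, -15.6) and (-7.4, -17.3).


|12.4-(-7.4)| + |(-15.6)-(-17.3)| = 19.8 + 1.7 = 21.5

21.5


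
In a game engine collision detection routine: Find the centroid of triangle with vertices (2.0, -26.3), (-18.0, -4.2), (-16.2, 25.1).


Centroid = ((x_A+x_B+x_C)/3, (y_A+y_B+y_C)/3)
= ((2+(-18)+(-16.2))/3, ((-26.3)+(-4.2)+25.1)/3)
= (-10.7333, -1.8)

(-10.7333, -1.8)


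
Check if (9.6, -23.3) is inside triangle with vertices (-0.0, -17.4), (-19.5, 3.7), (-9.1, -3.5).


Cross products: AB x AP = -87.51, BC x BP = -71.28, CA x CP = 79.75
All same sign? no

No, outside


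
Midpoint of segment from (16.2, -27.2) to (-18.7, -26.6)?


M = ((16.2+(-18.7))/2, ((-27.2)+(-26.6))/2)
= (-1.25, -26.9)

(-1.25, -26.9)


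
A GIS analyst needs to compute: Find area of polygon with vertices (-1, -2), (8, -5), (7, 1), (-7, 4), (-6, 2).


Shoelace sum: ((-1)*(-5) - 8*(-2)) + (8*1 - 7*(-5)) + (7*4 - (-7)*1) + ((-7)*2 - (-6)*4) + ((-6)*(-2) - (-1)*2)
= 123
Area = |123|/2 = 61.5

61.5


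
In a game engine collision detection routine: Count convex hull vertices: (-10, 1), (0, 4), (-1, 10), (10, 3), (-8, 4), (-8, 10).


Convex hull vertices (CCW): (-10, 1), (10, 3), (-1, 10), (-8, 10)
Count = 4

4


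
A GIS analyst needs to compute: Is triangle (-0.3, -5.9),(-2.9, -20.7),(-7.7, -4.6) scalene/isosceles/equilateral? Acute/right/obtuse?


Side lengths squared: AB^2=225.8, BC^2=282.25, CA^2=56.45
Sorted: [56.45, 225.8, 282.25]
By sides: Scalene, By angles: Right

Scalene, Right


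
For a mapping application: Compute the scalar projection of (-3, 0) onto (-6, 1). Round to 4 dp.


u.v = 18, |v| = sqrt(37) = 6.0828
Scalar projection = u.v / |v| = 18 / sqrt(37) = 2.9592

2.9592


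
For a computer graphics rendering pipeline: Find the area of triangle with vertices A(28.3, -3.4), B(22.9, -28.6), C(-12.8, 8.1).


Area = |x_A(y_B-y_C) + x_B(y_C-y_A) + x_C(y_A-y_B)|/2
= |(-1038.61) + 263.35 + (-322.56)|/2
= 1097.82/2 = 548.91

548.91


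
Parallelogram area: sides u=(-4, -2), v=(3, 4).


|u x v| = |(-4)*4 - (-2)*3|
= |(-16) - (-6)| = 10

10


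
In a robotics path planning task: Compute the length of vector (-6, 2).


|u| = sqrt((-6)^2 + 2^2) = sqrt(40) = 6.3246

6.3246


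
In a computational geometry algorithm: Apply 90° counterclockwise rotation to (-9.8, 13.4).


90° CCW: (x,y) -> (-y, x)
(-9.8,13.4) -> (-13.4, -9.8)

(-13.4, -9.8)


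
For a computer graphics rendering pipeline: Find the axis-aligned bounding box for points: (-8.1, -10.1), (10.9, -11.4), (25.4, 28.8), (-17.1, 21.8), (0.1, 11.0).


x range: [-17.1, 25.4]
y range: [-11.4, 28.8]
Bounding box: (-17.1,-11.4) to (25.4,28.8)

(-17.1,-11.4) to (25.4,28.8)


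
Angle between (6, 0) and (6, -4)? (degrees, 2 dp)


u.v = 36, |u| = sqrt(36) = 6, |v| = sqrt(52) = 7.2111
cos(theta) = u.v/(|u||v|) = 36/sqrt(1872) = 0.83205
theta = acos(0.83205) = 33.69 degrees

33.69 degrees


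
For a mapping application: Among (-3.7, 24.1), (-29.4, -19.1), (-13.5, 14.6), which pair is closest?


d(P0,P1) = 50.2666, d(P0,P2) = 13.6488, d(P1,P2) = 37.2626
Closest: P0 and P2

Closest pair: (-3.7, 24.1) and (-13.5, 14.6), distance = 13.6488


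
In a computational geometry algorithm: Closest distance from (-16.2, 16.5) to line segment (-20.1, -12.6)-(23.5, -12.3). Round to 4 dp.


Project P onto AB: t = 0.094 (clamped to [0,1])
Closest point on segment: (-16, -12.5718)
Distance: 29.0725

29.0725


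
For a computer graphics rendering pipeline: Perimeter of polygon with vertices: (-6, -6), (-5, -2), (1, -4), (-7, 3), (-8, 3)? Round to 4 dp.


Sides: (-6, -6)->(-5, -2): sqrt(17) = 4.123106, (-5, -2)->(1, -4): sqrt(40) = 6.324555, (1, -4)->(-7, 3): sqrt(113) = 10.630146, (-7, 3)->(-8, 3): sqrt(1) = 1, (-8, 3)->(-6, -6): sqrt(85) = 9.219544
Sum = 31.297351
Perimeter = 31.2974

31.2974


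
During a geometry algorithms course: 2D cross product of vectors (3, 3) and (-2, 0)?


u x v = u_x*v_y - u_y*v_x = 3*0 - 3*(-2)
= 0 - (-6) = 6

6


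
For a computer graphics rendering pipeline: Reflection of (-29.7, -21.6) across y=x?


Reflection over y=x: (x,y) -> (y,x)
(-29.7, -21.6) -> (-21.6, -29.7)

(-21.6, -29.7)


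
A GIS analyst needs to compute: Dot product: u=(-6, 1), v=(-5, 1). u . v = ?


u . v = u_x*v_x + u_y*v_y = (-6)*(-5) + 1*1
= 30 + 1 = 31

31


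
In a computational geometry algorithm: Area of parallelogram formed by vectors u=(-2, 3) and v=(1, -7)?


|u x v| = |(-2)*(-7) - 3*1|
= |14 - 3| = 11

11


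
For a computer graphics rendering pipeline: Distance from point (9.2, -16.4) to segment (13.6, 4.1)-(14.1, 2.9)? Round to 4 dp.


Project P onto AB: t = 1 (clamped to [0,1])
Closest point on segment: (14.1, 2.9)
Distance: 19.9123

19.9123


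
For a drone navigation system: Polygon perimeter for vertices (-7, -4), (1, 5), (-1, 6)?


Sides: (-7, -4)->(1, 5): sqrt(145) = 12.041595, (1, 5)->(-1, 6): sqrt(5) = 2.236068, (-1, 6)->(-7, -4): sqrt(136) = 11.661904
Sum = 25.939567
Perimeter = 25.9396

25.9396


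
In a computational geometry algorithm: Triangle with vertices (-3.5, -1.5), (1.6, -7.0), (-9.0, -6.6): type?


Side lengths squared: AB^2=56.26, BC^2=112.52, CA^2=56.26
Sorted: [56.26, 56.26, 112.52]
By sides: Isosceles, By angles: Right

Isosceles, Right


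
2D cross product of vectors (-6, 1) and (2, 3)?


u x v = u_x*v_y - u_y*v_x = (-6)*3 - 1*2
= (-18) - 2 = -20

-20


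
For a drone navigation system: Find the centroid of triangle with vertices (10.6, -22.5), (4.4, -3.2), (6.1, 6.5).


Centroid = ((x_A+x_B+x_C)/3, (y_A+y_B+y_C)/3)
= ((10.6+4.4+6.1)/3, ((-22.5)+(-3.2)+6.5)/3)
= (7.0333, -6.4)

(7.0333, -6.4)


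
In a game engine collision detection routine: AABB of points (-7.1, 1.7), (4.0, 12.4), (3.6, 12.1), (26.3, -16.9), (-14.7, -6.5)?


x range: [-14.7, 26.3]
y range: [-16.9, 12.4]
Bounding box: (-14.7,-16.9) to (26.3,12.4)

(-14.7,-16.9) to (26.3,12.4)


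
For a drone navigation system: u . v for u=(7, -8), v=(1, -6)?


u . v = u_x*v_x + u_y*v_y = 7*1 + (-8)*(-6)
= 7 + 48 = 55

55


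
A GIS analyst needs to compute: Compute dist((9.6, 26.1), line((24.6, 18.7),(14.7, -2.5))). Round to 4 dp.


|cross product| = 391.26
|line direction| = sqrt(547.45) = 23.3976
Distance = 391.26/sqrt(547.45) = 16.7222

16.7222


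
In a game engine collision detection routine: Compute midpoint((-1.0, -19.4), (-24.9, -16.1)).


M = (((-1)+(-24.9))/2, ((-19.4)+(-16.1))/2)
= (-12.95, -17.75)

(-12.95, -17.75)


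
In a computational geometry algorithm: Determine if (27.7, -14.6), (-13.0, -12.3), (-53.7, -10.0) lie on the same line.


Cross product: ((-13)-27.7)*((-10)-(-14.6)) - ((-12.3)-(-14.6))*((-53.7)-27.7)
= 0

Yes, collinear


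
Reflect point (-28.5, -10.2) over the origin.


Reflection over origin: (x,y) -> (-x,-y)
(-28.5, -10.2) -> (28.5, 10.2)

(28.5, 10.2)


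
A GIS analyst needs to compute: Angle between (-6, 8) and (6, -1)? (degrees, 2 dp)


u.v = -44, |u| = sqrt(100) = 10, |v| = sqrt(37) = 6.0828
cos(theta) = u.v/(|u||v|) = -44/sqrt(3700) = -0.723356
theta = acos(-0.723356) = 136.33 degrees

136.33 degrees


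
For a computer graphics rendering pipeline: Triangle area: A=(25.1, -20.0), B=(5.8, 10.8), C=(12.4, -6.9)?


Area = |x_A(y_B-y_C) + x_B(y_C-y_A) + x_C(y_A-y_B)|/2
= |444.27 + 75.98 + (-381.92)|/2
= 138.33/2 = 69.165

69.165


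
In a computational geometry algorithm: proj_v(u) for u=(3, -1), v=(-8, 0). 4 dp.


u.v = -24, |v| = sqrt(64) = 8
Scalar projection = u.v / |v| = -24 / sqrt(64) = -3

-3


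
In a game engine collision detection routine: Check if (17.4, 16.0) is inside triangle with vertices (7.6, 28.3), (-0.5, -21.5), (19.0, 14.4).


Cross products: AB x AP = 587.67, BC x BP = 88.64, CA x CP = 4
All same sign? yes

Yes, inside


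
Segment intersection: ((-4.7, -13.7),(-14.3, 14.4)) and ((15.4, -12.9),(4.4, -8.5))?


Cross products: d1=97.24, d2=-169.62, d3=-572.49, d4=-305.63
d1*d2 < 0 and d3*d4 < 0? no

No, they don't intersect


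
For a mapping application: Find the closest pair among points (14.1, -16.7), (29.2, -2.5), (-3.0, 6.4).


d(P0,P1) = 20.728, d(P0,P2) = 28.7406, d(P1,P2) = 33.4073
Closest: P0 and P1

Closest pair: (14.1, -16.7) and (29.2, -2.5), distance = 20.728


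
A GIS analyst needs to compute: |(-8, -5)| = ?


|u| = sqrt((-8)^2 + (-5)^2) = sqrt(89) = 9.434

9.434


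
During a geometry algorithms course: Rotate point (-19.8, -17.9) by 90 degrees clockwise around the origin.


90° CW: (x,y) -> (y, -x)
(-19.8,-17.9) -> (-17.9, 19.8)

(-17.9, 19.8)


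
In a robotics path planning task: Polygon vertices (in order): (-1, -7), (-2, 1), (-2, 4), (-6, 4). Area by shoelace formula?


Shoelace sum: ((-1)*1 - (-2)*(-7)) + ((-2)*4 - (-2)*1) + ((-2)*4 - (-6)*4) + ((-6)*(-7) - (-1)*4)
= 41
Area = |41|/2 = 20.5

20.5


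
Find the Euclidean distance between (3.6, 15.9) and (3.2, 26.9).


dx=-0.4, dy=11
d^2 = (-0.4)^2 + 11^2 = 121.16
d = sqrt(121.16) = 11.0073

11.0073


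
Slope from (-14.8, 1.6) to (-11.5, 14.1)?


slope = (y2-y1)/(x2-x1) = (14.1-1.6)/((-11.5)-(-14.8)) = 12.5/3.3 = 3.7879

3.7879


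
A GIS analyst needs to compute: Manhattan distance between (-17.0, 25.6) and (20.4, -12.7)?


|(-17)-20.4| + |25.6-(-12.7)| = 37.4 + 38.3 = 75.7

75.7


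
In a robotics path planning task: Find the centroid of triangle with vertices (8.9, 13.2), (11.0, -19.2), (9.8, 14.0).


Centroid = ((x_A+x_B+x_C)/3, (y_A+y_B+y_C)/3)
= ((8.9+11+9.8)/3, (13.2+(-19.2)+14)/3)
= (9.9, 2.6667)

(9.9, 2.6667)


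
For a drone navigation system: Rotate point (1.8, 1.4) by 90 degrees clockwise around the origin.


90° CW: (x,y) -> (y, -x)
(1.8,1.4) -> (1.4, -1.8)

(1.4, -1.8)


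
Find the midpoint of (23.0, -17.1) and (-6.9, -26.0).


M = ((23+(-6.9))/2, ((-17.1)+(-26))/2)
= (8.05, -21.55)

(8.05, -21.55)


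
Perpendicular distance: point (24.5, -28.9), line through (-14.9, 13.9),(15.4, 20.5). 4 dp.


|cross product| = 1556.88
|line direction| = sqrt(961.65) = 31.0105
Distance = 1556.88/sqrt(961.65) = 50.205

50.205


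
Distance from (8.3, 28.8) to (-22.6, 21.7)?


dx=-30.9, dy=-7.1
d^2 = (-30.9)^2 + (-7.1)^2 = 1005.22
d = sqrt(1005.22) = 31.7052

31.7052


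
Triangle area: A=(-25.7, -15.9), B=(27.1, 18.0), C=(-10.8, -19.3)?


Area = |x_A(y_B-y_C) + x_B(y_C-y_A) + x_C(y_A-y_B)|/2
= |(-958.61) + (-92.14) + 366.12|/2
= 684.63/2 = 342.315

342.315


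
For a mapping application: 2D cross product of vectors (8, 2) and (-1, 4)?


u x v = u_x*v_y - u_y*v_x = 8*4 - 2*(-1)
= 32 - (-2) = 34

34


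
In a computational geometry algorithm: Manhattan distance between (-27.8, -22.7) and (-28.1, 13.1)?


|(-27.8)-(-28.1)| + |(-22.7)-13.1| = 0.3 + 35.8 = 36.1

36.1


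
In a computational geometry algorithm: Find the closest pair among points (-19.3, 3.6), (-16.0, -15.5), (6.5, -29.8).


d(P0,P1) = 19.383, d(P0,P2) = 42.2043, d(P1,P2) = 26.6597
Closest: P0 and P1

Closest pair: (-19.3, 3.6) and (-16.0, -15.5), distance = 19.383


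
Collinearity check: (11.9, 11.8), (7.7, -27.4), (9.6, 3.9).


Cross product: (7.7-11.9)*(3.9-11.8) - ((-27.4)-11.8)*(9.6-11.9)
= -56.98

No, not collinear


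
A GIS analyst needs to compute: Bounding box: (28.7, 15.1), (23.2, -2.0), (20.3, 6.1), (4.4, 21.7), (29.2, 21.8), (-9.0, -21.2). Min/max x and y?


x range: [-9, 29.2]
y range: [-21.2, 21.8]
Bounding box: (-9,-21.2) to (29.2,21.8)

(-9,-21.2) to (29.2,21.8)


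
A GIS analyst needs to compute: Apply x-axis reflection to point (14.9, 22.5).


Reflection over x-axis: (x,y) -> (x,-y)
(14.9, 22.5) -> (14.9, -22.5)

(14.9, -22.5)


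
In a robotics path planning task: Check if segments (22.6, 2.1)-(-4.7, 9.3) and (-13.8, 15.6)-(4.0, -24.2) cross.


Cross products: d1=1208.42, d2=250.04, d3=-106.47, d4=851.91
d1*d2 < 0 and d3*d4 < 0? no

No, they don't intersect


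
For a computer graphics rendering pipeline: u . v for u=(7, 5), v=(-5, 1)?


u . v = u_x*v_x + u_y*v_y = 7*(-5) + 5*1
= (-35) + 5 = -30

-30


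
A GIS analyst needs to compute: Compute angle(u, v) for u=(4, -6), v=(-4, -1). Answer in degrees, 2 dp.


u.v = -10, |u| = sqrt(52) = 7.2111, |v| = sqrt(17) = 4.1231
cos(theta) = u.v/(|u||v|) = -10/sqrt(884) = -0.336336
theta = acos(-0.336336) = 109.65 degrees

109.65 degrees


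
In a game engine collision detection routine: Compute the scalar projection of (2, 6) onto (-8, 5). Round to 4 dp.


u.v = 14, |v| = sqrt(89) = 9.434
Scalar projection = u.v / |v| = 14 / sqrt(89) = 1.484

1.484


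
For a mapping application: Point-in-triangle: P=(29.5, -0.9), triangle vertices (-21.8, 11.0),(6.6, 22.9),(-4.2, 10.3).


Cross products: AB x AP = -948.43, BC x BP = 545.58, CA x CP = 173.53
All same sign? no

No, outside


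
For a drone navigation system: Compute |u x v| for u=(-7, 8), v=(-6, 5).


|u x v| = |(-7)*5 - 8*(-6)|
= |(-35) - (-48)| = 13

13


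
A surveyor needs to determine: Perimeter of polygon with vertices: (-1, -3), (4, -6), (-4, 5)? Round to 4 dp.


Sides: (-1, -3)->(4, -6): sqrt(34) = 5.830952, (4, -6)->(-4, 5): sqrt(185) = 13.601471, (-4, 5)->(-1, -3): sqrt(73) = 8.544004
Sum = 27.976427
Perimeter = 27.9764

27.9764


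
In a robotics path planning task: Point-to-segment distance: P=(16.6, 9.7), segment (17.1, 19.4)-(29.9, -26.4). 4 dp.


Project P onto AB: t = 0.1936 (clamped to [0,1])
Closest point on segment: (19.5783, 10.5324)
Distance: 3.0924

3.0924


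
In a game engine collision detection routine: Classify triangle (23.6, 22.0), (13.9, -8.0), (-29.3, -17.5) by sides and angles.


Side lengths squared: AB^2=994.09, BC^2=1956.49, CA^2=4358.66
Sorted: [994.09, 1956.49, 4358.66]
By sides: Scalene, By angles: Obtuse

Scalene, Obtuse


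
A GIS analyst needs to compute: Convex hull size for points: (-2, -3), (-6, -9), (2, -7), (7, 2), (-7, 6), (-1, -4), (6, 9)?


Convex hull vertices (CCW): (-7, 6), (-6, -9), (2, -7), (7, 2), (6, 9)
Count = 5

5


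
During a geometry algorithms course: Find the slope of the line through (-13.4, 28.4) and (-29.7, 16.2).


slope = (y2-y1)/(x2-x1) = (16.2-28.4)/((-29.7)-(-13.4)) = (-12.2)/(-16.3) = 0.7485

0.7485


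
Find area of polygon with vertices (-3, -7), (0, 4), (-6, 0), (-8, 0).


Shoelace sum: ((-3)*4 - 0*(-7)) + (0*0 - (-6)*4) + ((-6)*0 - (-8)*0) + ((-8)*(-7) - (-3)*0)
= 68
Area = |68|/2 = 34

34


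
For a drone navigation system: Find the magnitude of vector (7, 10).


|u| = sqrt(7^2 + 10^2) = sqrt(149) = 12.2066

12.2066


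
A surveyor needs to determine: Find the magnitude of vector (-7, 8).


|u| = sqrt((-7)^2 + 8^2) = sqrt(113) = 10.6301

10.6301


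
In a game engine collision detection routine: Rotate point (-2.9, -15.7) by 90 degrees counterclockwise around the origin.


90° CCW: (x,y) -> (-y, x)
(-2.9,-15.7) -> (15.7, -2.9)

(15.7, -2.9)


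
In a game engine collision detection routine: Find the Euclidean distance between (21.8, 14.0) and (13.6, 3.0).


dx=-8.2, dy=-11
d^2 = (-8.2)^2 + (-11)^2 = 188.24
d = sqrt(188.24) = 13.7201

13.7201


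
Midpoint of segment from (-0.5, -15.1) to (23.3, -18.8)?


M = (((-0.5)+23.3)/2, ((-15.1)+(-18.8))/2)
= (11.4, -16.95)

(11.4, -16.95)


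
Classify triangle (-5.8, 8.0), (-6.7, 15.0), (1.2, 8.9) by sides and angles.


Side lengths squared: AB^2=49.81, BC^2=99.62, CA^2=49.81
Sorted: [49.81, 49.81, 99.62]
By sides: Isosceles, By angles: Right

Isosceles, Right


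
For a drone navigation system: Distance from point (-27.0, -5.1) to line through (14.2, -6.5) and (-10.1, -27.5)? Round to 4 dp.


|cross product| = 899.22
|line direction| = sqrt(1031.49) = 32.1168
Distance = 899.22/sqrt(1031.49) = 27.9984

27.9984


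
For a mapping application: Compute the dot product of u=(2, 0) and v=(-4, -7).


u . v = u_x*v_x + u_y*v_y = 2*(-4) + 0*(-7)
= (-8) + 0 = -8

-8


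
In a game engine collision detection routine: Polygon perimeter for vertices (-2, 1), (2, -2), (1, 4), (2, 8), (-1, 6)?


Sides: (-2, 1)->(2, -2): sqrt(25) = 5, (2, -2)->(1, 4): sqrt(37) = 6.082763, (1, 4)->(2, 8): sqrt(17) = 4.123106, (2, 8)->(-1, 6): sqrt(13) = 3.605551, (-1, 6)->(-2, 1): sqrt(26) = 5.09902
Sum = 23.91044
Perimeter = 23.9104

23.9104


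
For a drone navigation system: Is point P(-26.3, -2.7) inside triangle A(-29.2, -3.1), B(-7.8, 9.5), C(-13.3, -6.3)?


Cross products: AB x AP = -27.98, BC x BP = -225.2, CA x CP = -15.64
All same sign? yes

Yes, inside


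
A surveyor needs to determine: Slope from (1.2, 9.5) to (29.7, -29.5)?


slope = (y2-y1)/(x2-x1) = ((-29.5)-9.5)/(29.7-1.2) = (-39)/28.5 = -1.3684

-1.3684


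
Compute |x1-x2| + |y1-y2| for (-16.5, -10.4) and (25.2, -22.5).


|(-16.5)-25.2| + |(-10.4)-(-22.5)| = 41.7 + 12.1 = 53.8

53.8


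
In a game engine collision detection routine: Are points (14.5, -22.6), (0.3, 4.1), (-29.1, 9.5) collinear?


Cross product: (0.3-14.5)*(9.5-(-22.6)) - (4.1-(-22.6))*((-29.1)-14.5)
= 708.3

No, not collinear


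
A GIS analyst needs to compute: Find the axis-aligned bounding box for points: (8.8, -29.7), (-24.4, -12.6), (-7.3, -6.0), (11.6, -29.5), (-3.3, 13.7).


x range: [-24.4, 11.6]
y range: [-29.7, 13.7]
Bounding box: (-24.4,-29.7) to (11.6,13.7)

(-24.4,-29.7) to (11.6,13.7)


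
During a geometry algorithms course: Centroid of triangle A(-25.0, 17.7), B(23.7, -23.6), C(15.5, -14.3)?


Centroid = ((x_A+x_B+x_C)/3, (y_A+y_B+y_C)/3)
= (((-25)+23.7+15.5)/3, (17.7+(-23.6)+(-14.3))/3)
= (4.7333, -6.7333)

(4.7333, -6.7333)


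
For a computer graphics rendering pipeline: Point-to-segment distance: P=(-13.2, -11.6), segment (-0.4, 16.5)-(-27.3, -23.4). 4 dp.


Project P onto AB: t = 0.6329 (clamped to [0,1])
Closest point on segment: (-17.4245, -8.7519)
Distance: 5.0949

5.0949


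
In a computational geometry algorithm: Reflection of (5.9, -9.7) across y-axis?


Reflection over y-axis: (x,y) -> (-x,y)
(5.9, -9.7) -> (-5.9, -9.7)

(-5.9, -9.7)


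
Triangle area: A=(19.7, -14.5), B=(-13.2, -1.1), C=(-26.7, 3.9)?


Area = |x_A(y_B-y_C) + x_B(y_C-y_A) + x_C(y_A-y_B)|/2
= |(-98.5) + (-242.88) + 357.78|/2
= 16.4/2 = 8.2

8.2


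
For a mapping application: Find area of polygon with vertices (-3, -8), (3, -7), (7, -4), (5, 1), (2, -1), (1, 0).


Shoelace sum: ((-3)*(-7) - 3*(-8)) + (3*(-4) - 7*(-7)) + (7*1 - 5*(-4)) + (5*(-1) - 2*1) + (2*0 - 1*(-1)) + (1*(-8) - (-3)*0)
= 95
Area = |95|/2 = 47.5

47.5


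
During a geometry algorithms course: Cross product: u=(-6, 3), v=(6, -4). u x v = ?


u x v = u_x*v_y - u_y*v_x = (-6)*(-4) - 3*6
= 24 - 18 = 6

6


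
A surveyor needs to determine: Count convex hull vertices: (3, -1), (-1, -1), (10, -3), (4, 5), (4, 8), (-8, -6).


Convex hull vertices (CCW): (-8, -6), (10, -3), (4, 8)
Count = 3

3


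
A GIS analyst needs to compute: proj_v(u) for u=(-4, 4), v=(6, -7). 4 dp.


u.v = -52, |v| = sqrt(85) = 9.2195
Scalar projection = u.v / |v| = -52 / sqrt(85) = -5.6402

-5.6402


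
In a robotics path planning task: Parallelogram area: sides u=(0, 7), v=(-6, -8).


|u x v| = |0*(-8) - 7*(-6)|
= |0 - (-42)| = 42

42


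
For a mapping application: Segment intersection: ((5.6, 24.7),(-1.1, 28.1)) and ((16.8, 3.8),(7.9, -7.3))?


Cross products: d1=-310.33, d2=-414.96, d3=101.95, d4=206.58
d1*d2 < 0 and d3*d4 < 0? no

No, they don't intersect


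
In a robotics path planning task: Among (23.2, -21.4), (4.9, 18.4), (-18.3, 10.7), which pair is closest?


d(P0,P1) = 43.8056, d(P0,P2) = 52.4658, d(P1,P2) = 24.4444
Closest: P1 and P2

Closest pair: (4.9, 18.4) and (-18.3, 10.7), distance = 24.4444


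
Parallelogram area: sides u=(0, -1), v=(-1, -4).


|u x v| = |0*(-4) - (-1)*(-1)|
= |0 - 1| = 1

1


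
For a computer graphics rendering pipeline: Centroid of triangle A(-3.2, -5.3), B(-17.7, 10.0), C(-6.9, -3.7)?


Centroid = ((x_A+x_B+x_C)/3, (y_A+y_B+y_C)/3)
= (((-3.2)+(-17.7)+(-6.9))/3, ((-5.3)+10+(-3.7))/3)
= (-9.2667, 0.3333)

(-9.2667, 0.3333)


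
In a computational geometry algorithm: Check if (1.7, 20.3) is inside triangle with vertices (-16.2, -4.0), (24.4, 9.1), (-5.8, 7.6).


Cross products: AB x AP = 752.09, BC x BP = -372.29, CA x CP = -45.08
All same sign? no

No, outside


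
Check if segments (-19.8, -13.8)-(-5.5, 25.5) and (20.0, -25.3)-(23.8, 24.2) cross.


Cross products: d1=2013.8, d2=1455.29, d3=-1728.59, d4=-1170.08
d1*d2 < 0 and d3*d4 < 0? no

No, they don't intersect


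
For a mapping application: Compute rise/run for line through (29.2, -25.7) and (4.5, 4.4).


slope = (y2-y1)/(x2-x1) = (4.4-(-25.7))/(4.5-29.2) = 30.1/(-24.7) = -1.2186

-1.2186


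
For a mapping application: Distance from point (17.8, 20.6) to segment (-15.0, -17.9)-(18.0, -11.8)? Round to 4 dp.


Project P onto AB: t = 1 (clamped to [0,1])
Closest point on segment: (18, -11.8)
Distance: 32.4006

32.4006


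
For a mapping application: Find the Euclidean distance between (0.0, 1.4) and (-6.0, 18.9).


dx=-6, dy=17.5
d^2 = (-6)^2 + 17.5^2 = 342.25
d = sqrt(342.25) = 18.5

18.5


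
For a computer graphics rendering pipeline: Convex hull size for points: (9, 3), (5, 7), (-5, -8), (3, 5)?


Convex hull vertices (CCW): (-5, -8), (9, 3), (5, 7), (3, 5)
Count = 4

4


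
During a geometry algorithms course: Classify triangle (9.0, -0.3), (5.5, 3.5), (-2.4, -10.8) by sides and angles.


Side lengths squared: AB^2=26.69, BC^2=266.9, CA^2=240.21
Sorted: [26.69, 240.21, 266.9]
By sides: Scalene, By angles: Right

Scalene, Right


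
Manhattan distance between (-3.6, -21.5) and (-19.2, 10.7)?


|(-3.6)-(-19.2)| + |(-21.5)-10.7| = 15.6 + 32.2 = 47.8

47.8


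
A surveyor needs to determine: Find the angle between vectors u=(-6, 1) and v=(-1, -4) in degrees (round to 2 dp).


u.v = 2, |u| = sqrt(37) = 6.0828, |v| = sqrt(17) = 4.1231
cos(theta) = u.v/(|u||v|) = 2/sqrt(629) = 0.079745
theta = acos(0.079745) = 85.43 degrees

85.43 degrees


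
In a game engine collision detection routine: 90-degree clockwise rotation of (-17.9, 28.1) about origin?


90° CW: (x,y) -> (y, -x)
(-17.9,28.1) -> (28.1, 17.9)

(28.1, 17.9)


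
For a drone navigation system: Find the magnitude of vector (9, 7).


|u| = sqrt(9^2 + 7^2) = sqrt(130) = 11.4018

11.4018


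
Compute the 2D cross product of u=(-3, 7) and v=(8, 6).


u x v = u_x*v_y - u_y*v_x = (-3)*6 - 7*8
= (-18) - 56 = -74

-74


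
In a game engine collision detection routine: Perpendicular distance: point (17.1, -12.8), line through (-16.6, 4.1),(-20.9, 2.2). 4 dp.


|cross product| = 136.7
|line direction| = sqrt(22.1) = 4.7011
Distance = 136.7/sqrt(22.1) = 29.0785

29.0785


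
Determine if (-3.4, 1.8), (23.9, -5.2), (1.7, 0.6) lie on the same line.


Cross product: (23.9-(-3.4))*(0.6-1.8) - ((-5.2)-1.8)*(1.7-(-3.4))
= 2.94

No, not collinear


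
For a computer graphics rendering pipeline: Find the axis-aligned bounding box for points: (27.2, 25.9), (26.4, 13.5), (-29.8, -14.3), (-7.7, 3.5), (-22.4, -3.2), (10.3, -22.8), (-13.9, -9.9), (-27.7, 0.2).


x range: [-29.8, 27.2]
y range: [-22.8, 25.9]
Bounding box: (-29.8,-22.8) to (27.2,25.9)

(-29.8,-22.8) to (27.2,25.9)


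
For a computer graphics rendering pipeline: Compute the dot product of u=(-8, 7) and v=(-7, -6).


u . v = u_x*v_x + u_y*v_y = (-8)*(-7) + 7*(-6)
= 56 + (-42) = 14

14


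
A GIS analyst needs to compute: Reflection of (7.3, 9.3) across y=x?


Reflection over y=x: (x,y) -> (y,x)
(7.3, 9.3) -> (9.3, 7.3)

(9.3, 7.3)


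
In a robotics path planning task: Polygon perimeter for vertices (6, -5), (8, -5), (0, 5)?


Sides: (6, -5)->(8, -5): sqrt(4) = 2, (8, -5)->(0, 5): sqrt(164) = 12.806248, (0, 5)->(6, -5): sqrt(136) = 11.661904
Sum = 26.468152
Perimeter = 26.4682

26.4682


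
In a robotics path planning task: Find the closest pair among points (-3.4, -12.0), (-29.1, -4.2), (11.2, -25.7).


d(P0,P1) = 26.8576, d(P0,P2) = 20.0212, d(P1,P2) = 45.6765
Closest: P0 and P2

Closest pair: (-3.4, -12.0) and (11.2, -25.7), distance = 20.0212


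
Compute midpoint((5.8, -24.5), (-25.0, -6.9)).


M = ((5.8+(-25))/2, ((-24.5)+(-6.9))/2)
= (-9.6, -15.7)

(-9.6, -15.7)


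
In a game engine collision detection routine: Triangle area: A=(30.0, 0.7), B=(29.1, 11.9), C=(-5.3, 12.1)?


Area = |x_A(y_B-y_C) + x_B(y_C-y_A) + x_C(y_A-y_B)|/2
= |(-6) + 331.74 + 59.36|/2
= 385.1/2 = 192.55

192.55


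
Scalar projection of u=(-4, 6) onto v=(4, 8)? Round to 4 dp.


u.v = 32, |v| = sqrt(80) = 8.9443
Scalar projection = u.v / |v| = 32 / sqrt(80) = 3.5777

3.5777


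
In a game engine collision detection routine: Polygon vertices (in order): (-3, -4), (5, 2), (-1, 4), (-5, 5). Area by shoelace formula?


Shoelace sum: ((-3)*2 - 5*(-4)) + (5*4 - (-1)*2) + ((-1)*5 - (-5)*4) + ((-5)*(-4) - (-3)*5)
= 86
Area = |86|/2 = 43

43


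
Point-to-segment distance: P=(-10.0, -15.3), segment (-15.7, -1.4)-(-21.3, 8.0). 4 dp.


Project P onto AB: t = 0 (clamped to [0,1])
Closest point on segment: (-15.7, -1.4)
Distance: 15.0233

15.0233


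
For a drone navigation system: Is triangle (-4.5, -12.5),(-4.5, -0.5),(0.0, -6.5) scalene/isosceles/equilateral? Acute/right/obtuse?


Side lengths squared: AB^2=144, BC^2=56.25, CA^2=56.25
Sorted: [56.25, 56.25, 144]
By sides: Isosceles, By angles: Obtuse

Isosceles, Obtuse


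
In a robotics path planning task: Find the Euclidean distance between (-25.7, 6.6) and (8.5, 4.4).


dx=34.2, dy=-2.2
d^2 = 34.2^2 + (-2.2)^2 = 1174.48
d = sqrt(1174.48) = 34.2707

34.2707


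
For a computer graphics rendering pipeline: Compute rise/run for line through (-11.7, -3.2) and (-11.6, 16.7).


slope = (y2-y1)/(x2-x1) = (16.7-(-3.2))/((-11.6)-(-11.7)) = 19.9/0.1 = 199

199


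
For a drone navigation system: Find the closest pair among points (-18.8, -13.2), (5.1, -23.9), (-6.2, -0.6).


d(P0,P1) = 26.1859, d(P0,P2) = 17.8191, d(P1,P2) = 25.8956
Closest: P0 and P2

Closest pair: (-18.8, -13.2) and (-6.2, -0.6), distance = 17.8191


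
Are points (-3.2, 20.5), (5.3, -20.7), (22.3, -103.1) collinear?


Cross product: (5.3-(-3.2))*((-103.1)-20.5) - ((-20.7)-20.5)*(22.3-(-3.2))
= 0

Yes, collinear


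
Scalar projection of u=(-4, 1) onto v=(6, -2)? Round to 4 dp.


u.v = -26, |v| = sqrt(40) = 6.3246
Scalar projection = u.v / |v| = -26 / sqrt(40) = -4.111

-4.111


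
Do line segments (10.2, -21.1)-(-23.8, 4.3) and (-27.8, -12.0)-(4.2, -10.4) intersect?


Cross products: d1=-352, d2=515.2, d3=655.8, d4=-211.4
d1*d2 < 0 and d3*d4 < 0? yes

Yes, they intersect


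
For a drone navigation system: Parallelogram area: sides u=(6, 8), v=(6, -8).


|u x v| = |6*(-8) - 8*6|
= |(-48) - 48| = 96

96


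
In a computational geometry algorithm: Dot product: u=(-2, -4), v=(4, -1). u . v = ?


u . v = u_x*v_x + u_y*v_y = (-2)*4 + (-4)*(-1)
= (-8) + 4 = -4

-4


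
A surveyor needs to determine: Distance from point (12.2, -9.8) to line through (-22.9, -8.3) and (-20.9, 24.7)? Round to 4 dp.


|cross product| = 1161.3
|line direction| = sqrt(1093) = 33.0606
Distance = 1161.3/sqrt(1093) = 35.1265

35.1265


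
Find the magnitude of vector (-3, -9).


|u| = sqrt((-3)^2 + (-9)^2) = sqrt(90) = 9.4868

9.4868


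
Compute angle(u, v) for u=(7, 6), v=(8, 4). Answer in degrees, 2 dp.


u.v = 80, |u| = sqrt(85) = 9.2195, |v| = sqrt(80) = 8.9443
cos(theta) = u.v/(|u||v|) = 80/sqrt(6800) = 0.970143
theta = acos(0.970143) = 14.04 degrees

14.04 degrees


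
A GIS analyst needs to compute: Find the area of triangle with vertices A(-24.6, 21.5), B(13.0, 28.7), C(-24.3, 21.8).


Area = |x_A(y_B-y_C) + x_B(y_C-y_A) + x_C(y_A-y_B)|/2
= |(-169.74) + 3.9 + 174.96|/2
= 9.12/2 = 4.56

4.56


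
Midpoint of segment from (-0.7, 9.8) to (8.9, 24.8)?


M = (((-0.7)+8.9)/2, (9.8+24.8)/2)
= (4.1, 17.3)

(4.1, 17.3)


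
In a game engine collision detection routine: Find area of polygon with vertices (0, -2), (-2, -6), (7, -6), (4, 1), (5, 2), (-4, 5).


Shoelace sum: (0*(-6) - (-2)*(-2)) + ((-2)*(-6) - 7*(-6)) + (7*1 - 4*(-6)) + (4*2 - 5*1) + (5*5 - (-4)*2) + ((-4)*(-2) - 0*5)
= 125
Area = |125|/2 = 62.5

62.5


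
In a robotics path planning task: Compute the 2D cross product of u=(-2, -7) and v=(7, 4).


u x v = u_x*v_y - u_y*v_x = (-2)*4 - (-7)*7
= (-8) - (-49) = 41

41


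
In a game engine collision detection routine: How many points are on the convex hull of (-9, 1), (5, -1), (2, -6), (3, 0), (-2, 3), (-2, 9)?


Convex hull vertices (CCW): (-9, 1), (2, -6), (5, -1), (-2, 9)
Count = 4

4


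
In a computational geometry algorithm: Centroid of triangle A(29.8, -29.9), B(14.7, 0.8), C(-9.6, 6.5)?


Centroid = ((x_A+x_B+x_C)/3, (y_A+y_B+y_C)/3)
= ((29.8+14.7+(-9.6))/3, ((-29.9)+0.8+6.5)/3)
= (11.6333, -7.5333)

(11.6333, -7.5333)


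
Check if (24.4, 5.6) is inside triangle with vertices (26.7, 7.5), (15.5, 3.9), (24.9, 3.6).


Cross products: AB x AP = 13, BC x BP = 18.65, CA x CP = 5.55
All same sign? yes

Yes, inside


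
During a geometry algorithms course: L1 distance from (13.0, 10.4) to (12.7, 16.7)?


|13-12.7| + |10.4-16.7| = 0.3 + 6.3 = 6.6

6.6


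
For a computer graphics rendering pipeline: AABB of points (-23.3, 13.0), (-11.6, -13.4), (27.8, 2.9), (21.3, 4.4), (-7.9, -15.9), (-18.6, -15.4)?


x range: [-23.3, 27.8]
y range: [-15.9, 13]
Bounding box: (-23.3,-15.9) to (27.8,13)

(-23.3,-15.9) to (27.8,13)


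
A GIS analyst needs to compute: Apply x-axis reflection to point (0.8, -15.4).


Reflection over x-axis: (x,y) -> (x,-y)
(0.8, -15.4) -> (0.8, 15.4)

(0.8, 15.4)


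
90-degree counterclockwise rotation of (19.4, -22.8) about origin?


90° CCW: (x,y) -> (-y, x)
(19.4,-22.8) -> (22.8, 19.4)

(22.8, 19.4)


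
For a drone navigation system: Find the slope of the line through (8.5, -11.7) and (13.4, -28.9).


slope = (y2-y1)/(x2-x1) = ((-28.9)-(-11.7))/(13.4-8.5) = (-17.2)/4.9 = -3.5102

-3.5102


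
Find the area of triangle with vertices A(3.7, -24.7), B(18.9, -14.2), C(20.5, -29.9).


Area = |x_A(y_B-y_C) + x_B(y_C-y_A) + x_C(y_A-y_B)|/2
= |58.09 + (-98.28) + (-215.25)|/2
= 255.44/2 = 127.72

127.72
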